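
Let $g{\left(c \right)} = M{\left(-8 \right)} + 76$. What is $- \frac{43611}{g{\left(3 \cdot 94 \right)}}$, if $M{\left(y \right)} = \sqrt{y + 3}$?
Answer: $- \frac{1104812}{1927} + \frac{14537 i \sqrt{5}}{1927} \approx -573.33 + 16.869 i$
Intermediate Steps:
$M{\left(y \right)} = \sqrt{3 + y}$
$g{\left(c \right)} = 76 + i \sqrt{5}$ ($g{\left(c \right)} = \sqrt{3 - 8} + 76 = \sqrt{-5} + 76 = i \sqrt{5} + 76 = 76 + i \sqrt{5}$)
$- \frac{43611}{g{\left(3 \cdot 94 \right)}} = - \frac{43611}{76 + i \sqrt{5}}$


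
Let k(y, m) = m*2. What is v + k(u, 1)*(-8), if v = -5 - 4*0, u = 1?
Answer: -21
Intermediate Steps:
v = -5 (v = -5 + 0 = -5)
k(y, m) = 2*m
v + k(u, 1)*(-8) = -5 + (2*1)*(-8) = -5 + 2*(-8) = -5 - 16 = -21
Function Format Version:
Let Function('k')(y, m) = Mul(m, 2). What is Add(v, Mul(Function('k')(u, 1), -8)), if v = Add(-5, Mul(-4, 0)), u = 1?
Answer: -21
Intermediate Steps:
v = -5 (v = Add(-5, 0) = -5)
Function('k')(y, m) = Mul(2, m)
Add(v, Mul(Function('k')(u, 1), -8)) = Add(-5, Mul(Mul(2, 1), -8)) = Add(-5, Mul(2, -8)) = Add(-5, -16) = -21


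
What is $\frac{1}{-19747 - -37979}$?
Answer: $\frac{1}{18232} \approx 5.4849 \cdot 10^{-5}$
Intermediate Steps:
$\frac{1}{-19747 - -37979} = \frac{1}{-19747 + 37979} = \frac{1}{18232}$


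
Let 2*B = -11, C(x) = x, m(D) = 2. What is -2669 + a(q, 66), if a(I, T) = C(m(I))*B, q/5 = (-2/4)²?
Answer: -2680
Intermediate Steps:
B = -11/2 (B = (½)*(-11) = -11/2 ≈ -5.5000)
q = 5/4 (q = 5*(-2/4)² = 5*(-2*¼)² = 5*(-½)² = 5*(¼) = 5/4 ≈ 1.2500)
a(I, T) = -11 (a(I, T) = 2*(-11/2) = -11)
-2669 + a(q, 66) = -2669 - 11 = -2680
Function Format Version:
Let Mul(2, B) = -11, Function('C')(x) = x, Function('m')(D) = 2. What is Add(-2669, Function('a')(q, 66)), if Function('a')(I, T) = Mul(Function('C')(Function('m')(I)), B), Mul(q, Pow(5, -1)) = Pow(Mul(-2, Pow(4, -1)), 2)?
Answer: -2680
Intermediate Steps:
B = Rational(-11, 2) (B = Mul(Rational(1, 2), -11) = Rational(-11, 2) ≈ -5.5000)
q = Rational(5, 4) (q = Mul(5, Pow(Mul(-2, Pow(4, -1)), 2)) = Mul(5, Pow(Mul(-2, Rational(1, 4)), 2)) = Mul(5, Pow(Rational(-1, 2), 2)) = Mul(5, Rational(1, 4)) = Rational(5, 4) ≈ 1.2500)
Function('a')(I, T) = -11 (Function('a')(I, T) = Mul(2, Rational(-11, 2)) = -11)
Add(-2669, Function('a')(q, 66)) = Add(-2669, -11) = -2680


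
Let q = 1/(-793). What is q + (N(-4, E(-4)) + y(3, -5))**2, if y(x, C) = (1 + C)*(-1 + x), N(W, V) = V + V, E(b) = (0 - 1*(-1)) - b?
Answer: 3171/793 ≈ 3.9987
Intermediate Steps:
q = -1/793 ≈ -0.0012610
E(b) = 1 - b (E(b) = (0 + 1) - b = 1 - b)
N(W, V) = 2*V
q + (N(-4, E(-4)) + y(3, -5))**2 = -1/793 + (2*(1 - 1*(-4)) + (-1 + 3 - 1*(-5) - 5*3))**2 = -1/793 + (2*(1 + 4) + (-1 + 3 + 5 - 15))**2 = -1/793 + (2*5 - 8)**2 = -1/793 + (10 - 8)**2 = -1/793 + 2**2 = -1/793 + 4 = 3171/793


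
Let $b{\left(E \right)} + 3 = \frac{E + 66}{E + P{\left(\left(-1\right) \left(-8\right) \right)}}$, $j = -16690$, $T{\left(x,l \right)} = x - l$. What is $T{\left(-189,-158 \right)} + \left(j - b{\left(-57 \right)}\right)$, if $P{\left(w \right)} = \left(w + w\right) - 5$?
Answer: $- \frac{769019}{46} \approx -16718.0$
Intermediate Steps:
$P{\left(w \right)} = -5 + 2 w$ ($P{\left(w \right)} = 2 w - 5 = -5 + 2 w$)
$b{\left(E \right)} = -3 + \frac{66 + E}{11 + E}$ ($b{\left(E \right)} = -3 + \frac{E + 66}{E - \left(5 - 2 \left(\left(-1\right) \left(-8\right)\right)\right)} = -3 + \frac{66 + E}{E + \left(-5 + 2 \cdot 8\right)} = -3 + \frac{66 + E}{E + \left(-5 + 16\right)} = -3 + \frac{66 + E}{E + 11} = -3 + \frac{66 + E}{11 + E}$)
$T{\left(-189,-158 \right)} + \left(j - b{\left(-57 \right)}\right) = \left(-189 - -158\right) - \left(16690 + \frac{33 - -114}{11 - 57}\right) = \left(-189 + 158\right) - \left(16690 + \frac{33 + 114}{-46}\right) = -31 - \left(16690 - \frac{147}{46}\right) = -31 - \frac{767593}{46} = - \frac{769019}{46}$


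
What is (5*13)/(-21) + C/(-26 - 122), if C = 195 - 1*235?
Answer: -2195/777 ≈ -2.8250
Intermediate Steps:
C = -40 (C = 195 - 235 = -40)
(5*13)/(-21) + C/(-26 - 122) = (5*13)/(-21) - 40/(-26 - 122) = 65*(-1/21) - 40/(-148) = -65/21 - 40*(-1/148) = -65/21 + 10/37 = -2195/777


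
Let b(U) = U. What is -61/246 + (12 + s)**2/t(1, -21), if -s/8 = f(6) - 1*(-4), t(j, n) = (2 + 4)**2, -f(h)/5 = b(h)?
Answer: 992017/738 ≈ 1344.2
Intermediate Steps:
f(h) = -5*h
t(j, n) = 36 (t(j, n) = 6**2 = 36)
s = 208 (s = -8*(-5*6 - 1*(-4)) = -8*(-30 + 4) = -8*(-26) = 208)
-61/246 + (12 + s)**2/t(1, -21) = -61/246 + (12 + 208)**2/36 = -61*1/246 + 220**2*(1/36) = -61/246 + 48400*(1/36) = -61/246 + 12100/9 = 992017/738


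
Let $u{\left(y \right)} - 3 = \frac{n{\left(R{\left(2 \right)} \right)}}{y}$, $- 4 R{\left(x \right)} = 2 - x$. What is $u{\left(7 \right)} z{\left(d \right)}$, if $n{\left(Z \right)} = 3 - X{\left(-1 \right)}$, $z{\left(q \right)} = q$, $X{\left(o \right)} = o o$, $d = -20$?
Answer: $- \frac{460}{7} \approx -65.714$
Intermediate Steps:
$R{\left(x \right)} = - \frac{1}{2} + \frac{x}{4}$ ($R{\left(x \right)} = - \frac{2 - x}{4} = - \frac{1}{2} + \frac{x}{4}$)
$X{\left(o \right)} = o^{2}$
$n{\left(Z \right)} = 2$ ($n{\left(Z \right)} = 3 - \left(-1\right)^{2} = 3 - 1 = 2$)
$u{\left(y \right)} = 3 + \frac{2}{y}$
$u{\left(7 \right)} z{\left(d \right)} = \left(3 + \frac{2}{7}\right) \left(-20\right) = \frac{23}{7} \left(-20\right) = - \frac{460}{7}$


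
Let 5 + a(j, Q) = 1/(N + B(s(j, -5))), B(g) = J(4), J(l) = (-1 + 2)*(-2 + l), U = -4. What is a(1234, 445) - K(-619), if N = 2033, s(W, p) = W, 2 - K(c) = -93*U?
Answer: 742776/2035 ≈ 365.00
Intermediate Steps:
K(c) = -370 (K(c) = 2 - (-93)*(-4) = 2 - 1*372 = 2 - 372 = -370)
J(l) = -2 + l (J(l) = 1*(-2 + l) = -2 + l)
B(g) = 2 (B(g) = -2 + 4 = 2)
a(j, Q) = -10174/2035 (a(j, Q) = -5 + 1/(2033 + 2) = -5 + 1/2035 = -10174/2035)
a(1234, 445) - K(-619) = -10174/2035 - 1*(-370) = -10174/2035 + 370 = 742776/2035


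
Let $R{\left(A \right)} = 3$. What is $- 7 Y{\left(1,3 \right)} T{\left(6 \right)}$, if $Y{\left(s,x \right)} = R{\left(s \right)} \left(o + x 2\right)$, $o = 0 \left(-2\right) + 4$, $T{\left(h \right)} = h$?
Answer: $-1260$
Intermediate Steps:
$o = 4$ ($o = 0 + 4 = 4$)
$Y{\left(s,x \right)} = 12 + 6 x$ ($Y{\left(s,x \right)} = 3 \left(4 + x 2\right) = 3 \left(4 + 2 x\right) = 12 + 6 x$)
$- 7 Y{\left(1,3 \right)} T{\left(6 \right)} = - 7 \left(12 + 6 \cdot 3\right) 6 = - 7 \left(12 + 18\right) 6 = \left(-7\right) 30 \cdot 6 = \left(-210\right) 6 = -1260$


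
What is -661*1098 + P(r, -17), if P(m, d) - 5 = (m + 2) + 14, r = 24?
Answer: -725733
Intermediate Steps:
P(m, d) = 21 + m (P(m, d) = 5 + ((m + 2) + 14) = 5 + ((2 + m) + 14) = 5 + (16 + m) = 21 + m)
-661*1098 + P(r, -17) = -661*1098 + (21 + 24) = -725778 + 45 = -725733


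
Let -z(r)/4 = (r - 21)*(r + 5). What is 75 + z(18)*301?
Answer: 83151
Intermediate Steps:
z(r) = -4*(-21 + r)*(5 + r) (z(r) = -4*(r - 21)*(r + 5) = -4*(-21 + r)*(5 + r))
75 + z(18)*301 = 75 + (420 - 4*18² + 64*18)*301 = 75 + (420 - 4*324 + 1152)*301 = 75 + (420 - 1296 + 1152)*301 = 75 + 276*301 = 75 + 83076 = 83151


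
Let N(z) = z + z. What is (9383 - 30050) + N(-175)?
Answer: -21017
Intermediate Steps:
N(z) = 2*z
(9383 - 30050) + N(-175) = (9383 - 30050) + 2*(-175) = -20667 - 350 = -21017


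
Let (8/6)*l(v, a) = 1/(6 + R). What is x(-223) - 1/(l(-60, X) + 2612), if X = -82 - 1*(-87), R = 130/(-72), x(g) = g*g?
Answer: 19615056880/394439 ≈ 49729.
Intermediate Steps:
x(g) = g²
R = -65/36 (R = 130*(-1/72) = -65/36 ≈ -1.8056)
X = 5 (X = -82 + 87 = 5)
l(v, a) = 27/151 (l(v, a) = 3/(4*(6 - 65/36)) = 3/(4*(151/36)) = (¾)*(36/151) = 27/151)
x(-223) - 1/(l(-60, X) + 2612) = (-223)² - 1/(27/151 + 2612) = 49729 - 1/394439/151 = 49729 - 1*151/394439 = 49729 - 151/394439 = 19615056880/394439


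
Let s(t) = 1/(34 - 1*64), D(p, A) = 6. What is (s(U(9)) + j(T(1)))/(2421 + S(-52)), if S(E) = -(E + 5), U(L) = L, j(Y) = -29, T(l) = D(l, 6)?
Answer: -871/74040 ≈ -0.011764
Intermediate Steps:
T(l) = 6
S(E) = -5 - E (S(E) = -(5 + E) = -5 - E)
s(t) = -1/30 (s(t) = 1/(34 - 64) = 1/(-30) = -1/30)
(s(U(9)) + j(T(1)))/(2421 + S(-52)) = (-1/30 - 29)/(2421 + (-5 - 1*(-52))) = -871/(30*(2421 + (-5 + 52))) = -871/(30*(2421 + 47)) = -871/30/2468 = -871/30*1/2468 = -871/74040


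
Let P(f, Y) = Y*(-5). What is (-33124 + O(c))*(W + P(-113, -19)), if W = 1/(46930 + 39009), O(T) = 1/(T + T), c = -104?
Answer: -28124844674679/8937656 ≈ -3.1468e+6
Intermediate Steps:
P(f, Y) = -5*Y
O(T) = 1/(2*T)
W = 1/85939 ≈ 1.1636e-5
(-33124 + O(c))*(W + P(-113, -19)) = (-33124 + (½)/(-104))*(1/85939 - 5*(-19)) = (-33124 + (½)*(-1/104))*(1/85939 + 95) = (-33124 - 1/208)*(8164206/85939) = -6889793/208*8164206/85939 = -28124844674679/8937656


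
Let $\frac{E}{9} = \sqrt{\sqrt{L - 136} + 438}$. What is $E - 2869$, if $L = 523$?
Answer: $-2869 + 9 \sqrt{438 + 3 \sqrt{43}} \approx -2676.5$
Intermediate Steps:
$E = 9 \sqrt{438 + 3 \sqrt{43}}$ ($E = 9 \sqrt{\sqrt{523 - 136} + 438} = 9 \sqrt{\sqrt{387} + 438} = 9 \sqrt{3 \sqrt{43} + 438} = 9 \sqrt{438 + 3 \sqrt{43}} \approx 192.54$)
$E - 2869 = 9 \sqrt{438 + 3 \sqrt{43}} - 2869 = -2869 + 9 \sqrt{438 + 3 \sqrt{43}}$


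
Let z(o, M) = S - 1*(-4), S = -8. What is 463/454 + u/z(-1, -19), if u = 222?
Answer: -12367/227 ≈ -54.480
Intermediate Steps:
z(o, M) = -4 (z(o, M) = -8 - 1*(-4) = -8 + 4 = -4)
463/454 + u/z(-1, -19) = 463/454 + 222/(-4) = 463*(1/454) + 222*(-1/4) = 463/454 - 111/2 = -12367/227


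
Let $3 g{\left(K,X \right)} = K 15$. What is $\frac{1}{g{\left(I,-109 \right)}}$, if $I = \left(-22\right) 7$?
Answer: $- \frac{1}{770} \approx -0.0012987$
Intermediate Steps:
$I = -154$
$g{\left(K,X \right)} = 5 K$ ($g{\left(K,X \right)} = \frac{K 15}{3} = \frac{15 K}{3} = 5 K$)
$\frac{1}{g{\left(I,-109 \right)}} = \frac{1}{5 \left(-154\right)} = \frac{1}{-770} = - \frac{1}{770}$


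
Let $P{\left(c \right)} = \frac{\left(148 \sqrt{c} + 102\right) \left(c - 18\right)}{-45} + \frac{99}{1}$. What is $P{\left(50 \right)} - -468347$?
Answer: $\frac{7025602}{15} - \frac{4736 \sqrt{2}}{9} \approx 4.6763 \cdot 10^{5}$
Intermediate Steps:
$P{\left(c \right)} = 99 - \frac{\left(-18 + c\right) \left(102 + 148 \sqrt{c}\right)}{45}$ ($P{\left(c \right)} = \left(102 + 148 \sqrt{c}\right) \left(-18 + c\right) \left(- \frac{1}{45}\right) + 99 \cdot 1 = \left(-18 + c\right) \left(102 + 148 \sqrt{c}\right) \left(- \frac{1}{45}\right) + 99 = - \frac{\left(-18 + c\right) \left(102 + 148 \sqrt{c}\right)}{45} + 99 = 99 - \frac{\left(-18 + c\right) \left(102 + 148 \sqrt{c}\right)}{45}$)
$P{\left(50 \right)} - -468347 = \left(\frac{699}{5} - \frac{148 \cdot 50^{\frac{3}{2}}}{45} - \frac{340}{3} + \frac{296 \sqrt{50}}{5}\right) - -468347 = \left(\frac{699}{5} - \frac{148 \cdot 250 \sqrt{2}}{45} - \frac{340}{3} + \frac{296 \cdot 5 \sqrt{2}}{5}\right) + 468347 = \left(\frac{699}{5} - \frac{7400 \sqrt{2}}{9} - \frac{340}{3} + 296 \sqrt{2}\right) + 468347 = \left(\frac{397}{15} - \frac{4736 \sqrt{2}}{9}\right) + 468347 = \frac{7025602}{15} - \frac{4736 \sqrt{2}}{9}$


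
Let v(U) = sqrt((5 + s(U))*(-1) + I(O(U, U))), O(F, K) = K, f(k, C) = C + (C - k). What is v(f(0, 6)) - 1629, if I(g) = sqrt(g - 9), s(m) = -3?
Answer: -1629 + I*sqrt(2 - sqrt(3)) ≈ -1629.0 + 0.51764*I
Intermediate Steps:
f(k, C) = -k + 2*C
I(g) = sqrt(-9 + g)
v(U) = sqrt(-2 + sqrt(-9 + U)) (v(U) = sqrt((5 - 3)*(-1) + sqrt(-9 + U)) = sqrt(2*(-1) + sqrt(-9 + U)) = sqrt(-2 + sqrt(-9 + U)))
v(f(0, 6)) - 1629 = sqrt(-2 + sqrt(-9 + (-1*0 + 2*6))) - 1629 = sqrt(-2 + sqrt(-9 + (0 + 12))) - 1629 = sqrt(-2 + sqrt(-9 + 12)) - 1629 = sqrt(-2 + sqrt(3)) - 1629 = -1629 + sqrt(-2 + sqrt(3))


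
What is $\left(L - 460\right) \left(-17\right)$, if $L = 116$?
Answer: $5848$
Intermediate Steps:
$\left(L - 460\right) \left(-17\right) = \left(116 - 460\right) \left(-17\right) = \left(-344\right) \left(-17\right) = 5848$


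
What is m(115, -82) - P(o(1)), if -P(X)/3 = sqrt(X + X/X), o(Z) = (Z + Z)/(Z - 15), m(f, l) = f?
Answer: 115 + 3*sqrt(42)/7 ≈ 117.78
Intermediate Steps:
o(Z) = 2*Z/(-15 + Z) (o(Z) = (2*Z)/(-15 + Z) = 2*Z/(-15 + Z))
P(X) = -3*sqrt(1 + X) (P(X) = -3*sqrt(X + X/X) = -3*sqrt(X + 1) = -3*sqrt(1 + X))
m(115, -82) - P(o(1)) = 115 - (-3)*sqrt(1 + 2*1/(-15 + 1)) = 115 - (-3)*sqrt(1 + 2*1/(-14)) = 115 - (-3)*sqrt(1 + 2*1*(-1/14)) = 115 - (-3)*sqrt(1 - 1/7) = 115 - (-3)*sqrt(6/7) = 115 - (-3)*sqrt(42)/7 = 115 + 3*sqrt(42)/7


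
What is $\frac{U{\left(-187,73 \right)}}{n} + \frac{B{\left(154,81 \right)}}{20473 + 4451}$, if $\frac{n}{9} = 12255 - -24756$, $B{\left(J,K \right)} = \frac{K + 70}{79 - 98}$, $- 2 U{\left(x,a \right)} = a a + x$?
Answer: $- \frac{140867825}{17526781116} \approx -0.0080373$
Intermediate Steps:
$U{\left(x,a \right)} = - \frac{x}{2} - \frac{a^{2}}{2}$ ($U{\left(x,a \right)} = - \frac{a a + x}{2} = - \frac{a^{2} + x}{2} = - \frac{x + a^{2}}{2} = - \frac{x}{2} - \frac{a^{2}}{2}$)
$B{\left(J,K \right)} = - \frac{70}{19} - \frac{K}{19}$ ($B{\left(J,K \right)} = \frac{70 + K}{-19} = \left(70 + K\right) \left(- \frac{1}{19}\right) = - \frac{70}{19} - \frac{K}{19}$)
$n = 333099$ ($n = 9 \left(12255 - -24756\right) = 9 \left(12255 + 24756\right) = 9 \cdot 37011 = 333099$)
$\frac{U{\left(-187,73 \right)}}{n} + \frac{B{\left(154,81 \right)}}{20473 + 4451} = \frac{\left(- \frac{1}{2}\right) \left(-187\right) - \frac{73^{2}}{2}}{333099} + \frac{- \frac{70}{19} - \frac{81}{19}}{20473 + 4451} = \left(\frac{187}{2} - \frac{5329}{2}\right) \frac{1}{333099} + \frac{- \frac{70}{19} - \frac{81}{19}}{24924} = \left(\frac{187}{2} - \frac{5329}{2}\right) \frac{1}{333099} - \frac{151}{473556} = \left(-2571\right) \frac{1}{333099} - \frac{151}{473556} = - \frac{857}{111033} - \frac{151}{473556} = - \frac{140867825}{17526781116}$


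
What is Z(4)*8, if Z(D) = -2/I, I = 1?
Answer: -16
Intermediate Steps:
Z(D) = -2 (Z(D) = -2/1 = -2*1 = -2)
Z(4)*8 = -2*8 = -16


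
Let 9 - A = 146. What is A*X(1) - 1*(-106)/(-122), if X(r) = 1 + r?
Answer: -16767/61 ≈ -274.87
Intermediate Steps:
A = -137 (A = 9 - 1*146 = 9 - 146 = -137)
A*X(1) - 1*(-106)/(-122) = -137*(1 + 1) - 1*(-106)/(-122) = -137*2 + 106*(-1/122) = -274 - 53/61 = -16767/61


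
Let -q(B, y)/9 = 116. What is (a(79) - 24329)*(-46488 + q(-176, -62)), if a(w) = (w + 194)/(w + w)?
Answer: 91349588094/79 ≈ 1.1563e+9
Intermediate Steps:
q(B, y) = -1044 (q(B, y) = -9*116 = -1044)
a(w) = (194 + w)/(2*w) (a(w) = (194 + w)/((2*w)) = (194 + w)*(1/(2*w)) = (194 + w)/(2*w))
(a(79) - 24329)*(-46488 + q(-176, -62)) = ((½)*(194 + 79)/79 - 24329)*(-46488 - 1044) = ((½)*(1/79)*273 - 24329)*(-47532) = (273/158 - 24329)*(-47532) = -3843709/158*(-47532) = 91349588094/79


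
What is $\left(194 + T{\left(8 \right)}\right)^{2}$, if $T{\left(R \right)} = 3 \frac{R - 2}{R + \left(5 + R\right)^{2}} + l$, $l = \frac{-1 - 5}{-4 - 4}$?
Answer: $\frac{2114620225}{55696} \approx 37967.0$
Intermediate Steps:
$l = \frac{3}{4}$ ($l = - \frac{6}{-8} = \left(-6\right) \left(- \frac{1}{8}\right) = \frac{3}{4} \approx 0.75$)
$T{\left(R \right)} = \frac{3}{4} + \frac{3 \left(-2 + R\right)}{R + \left(5 + R\right)^{2}}$ ($T{\left(R \right)} = 3 \frac{R - 2}{R + \left(5 + R\right)^{2}} + \frac{3}{4} = 3 \frac{-2 + R}{R + \left(5 + R\right)^{2}} + \frac{3}{4} = \frac{3 \left(-2 + R\right)}{R + \left(5 + R\right)^{2}} + \frac{3}{4} = \frac{3}{4} + \frac{3 \left(-2 + R\right)}{R + \left(5 + R\right)^{2}}$)
$\left(194 + T{\left(8 \right)}\right)^{2} = \left(194 + \frac{3 \left(17 + 8^{2} + 15 \cdot 8\right)}{4 \left(25 + 8^{2} + 11 \cdot 8\right)}\right)^{2} = \left(194 + \frac{3 \left(17 + 64 + 120\right)}{4 \left(25 + 64 + 88\right)}\right)^{2} = \left(194 + \frac{3}{4} \cdot \frac{1}{177} \cdot 201\right)^{2} = \left(194 + \frac{201}{236}\right)^{2} = \left(\frac{45985}{236}\right)^{2} = \frac{2114620225}{55696}$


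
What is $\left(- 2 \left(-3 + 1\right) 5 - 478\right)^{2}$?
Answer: $209764$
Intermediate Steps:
$\left(- 2 \left(-3 + 1\right) 5 - 478\right)^{2} = \left(\left(-2\right) \left(-2\right) 5 - 478\right)^{2} = \left(4 \cdot 5 - 478\right)^{2} = \left(20 - 478\right)^{2} = \left(-458\right)^{2} = 209764$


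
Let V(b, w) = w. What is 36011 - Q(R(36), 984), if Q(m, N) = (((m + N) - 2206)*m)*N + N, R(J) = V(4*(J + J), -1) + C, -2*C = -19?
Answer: 10184741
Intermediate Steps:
C = 19/2 (C = -1/2*(-19) = 19/2 ≈ 9.5000)
R(J) = 17/2 (R(J) = -1 + 19/2 = 17/2)
Q(m, N) = N + N*m*(-2206 + N + m) (Q(m, N) = (((N + m) - 2206)*m)*N + N = ((-2206 + N + m)*m)*N + N = (m*(-2206 + N + m))*N + N = N*m*(-2206 + N + m) + N = N + N*m*(-2206 + N + m))
36011 - Q(R(36), 984) = 36011 - 984*(1 + (17/2)**2 - 2206*17/2 + 984*(17/2)) = 36011 - 984*(1 + 289/4 - 18751 + 8364) = 36011 - 984*(-41255)/4 = 36011 - 1*(-10148730) = 36011 + 10148730 = 10184741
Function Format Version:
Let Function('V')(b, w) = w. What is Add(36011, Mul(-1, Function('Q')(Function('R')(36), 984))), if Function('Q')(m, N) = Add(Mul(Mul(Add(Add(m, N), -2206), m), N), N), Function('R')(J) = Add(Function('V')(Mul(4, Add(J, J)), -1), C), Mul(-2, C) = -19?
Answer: 10184741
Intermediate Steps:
C = Rational(19, 2) (C = Mul(Rational(-1, 2), -19) = Rational(19, 2) ≈ 9.5000)
Function('R')(J) = Rational(17, 2) (Function('R')(J) = Add(-1, Rational(19, 2)) = Rational(17, 2))
Function('Q')(m, N) = Add(N, Mul(N, m, Add(-2206, N, m))) (Function('Q')(m, N) = Add(Mul(Mul(Add(Add(N, m), -2206), m), N), N) = Add(Mul(Mul(Add(-2206, N, m), m), N), N) = Add(Mul(Mul(m, Add(-2206, N, m)), N), N) = Add(Mul(N, m, Add(-2206, N, m)), N) = Add(N, Mul(N, m, Add(-2206, N, m))))
Add(36011, Mul(-1, Function('Q')(Function('R')(36), 984))) = Add(36011, Mul(-1, Mul(984, Add(1, Pow(Rational(17, 2), 2), Mul(-2206, Rational(17, 2)), Mul(984, Rational(17, 2)))))) = Add(36011, Mul(-1, Mul(984, Add(1, Rational(289, 4), -18751, 8364)))) = Add(36011, Mul(-1, Mul(984, Rational(-41255, 4)))) = Add(36011, Mul(-1, -10148730)) = Add(36011, 10148730) = 10184741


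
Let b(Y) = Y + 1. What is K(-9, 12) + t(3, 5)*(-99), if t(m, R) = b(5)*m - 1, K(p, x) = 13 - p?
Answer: -1661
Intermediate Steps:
b(Y) = 1 + Y
t(m, R) = -1 + 6*m (t(m, R) = (1 + 5)*m - 1 = 6*m - 1 = -1 + 6*m)
K(-9, 12) + t(3, 5)*(-99) = (13 - 1*(-9)) + (-1 + 6*3)*(-99) = (13 + 9) + (-1 + 18)*(-99) = 22 + 17*(-99) = 22 - 1683 = -1661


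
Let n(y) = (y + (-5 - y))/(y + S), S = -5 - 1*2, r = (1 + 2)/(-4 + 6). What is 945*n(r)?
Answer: 9450/11 ≈ 859.09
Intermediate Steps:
r = 3/2 ≈ 1.5000
S = -7 (S = -5 - 2 = -7)
n(y) = -5/(-7 + y) (n(y) = (y + (-5 - y))/(y - 7) = -5/(-7 + y))
945*n(r) = 945*(-5/(-7 + 3/2)) = 945*(-5/(-11/2)) = 945*(-5*(-2/11)) = 945*(10/11) = 9450/11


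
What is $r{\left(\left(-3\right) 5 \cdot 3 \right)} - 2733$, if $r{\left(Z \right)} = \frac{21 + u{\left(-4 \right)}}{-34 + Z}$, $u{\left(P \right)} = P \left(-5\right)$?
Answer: $- \frac{215948}{79} \approx -2733.5$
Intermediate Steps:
$u{\left(P \right)} = - 5 P$
$r{\left(Z \right)} = \frac{41}{-34 + Z}$ ($r{\left(Z \right)} = \frac{21 - -20}{-34 + Z} = \frac{21 + 20}{-34 + Z} = \frac{41}{-34 + Z}$)
$r{\left(\left(-3\right) 5 \cdot 3 \right)} - 2733 = \frac{41}{-34 + \left(-3\right) 5 \cdot 3} - 2733 = \frac{41}{-34 - 45} - 2733 = \frac{41}{-79} - 2733 = 41 \left(- \frac{1}{79}\right) - 2733 = - \frac{41}{79} - 2733 = - \frac{215948}{79}$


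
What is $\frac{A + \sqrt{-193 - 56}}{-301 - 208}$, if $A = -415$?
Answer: $\frac{415}{509} - \frac{i \sqrt{249}}{509} \approx 0.81532 - 0.031001 i$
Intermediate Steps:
$\frac{A + \sqrt{-193 - 56}}{-301 - 208} = \frac{-415 + \sqrt{-193 - 56}}{-301 - 208} = \frac{-415 + \sqrt{-249}}{-509} = \left(-415 + i \sqrt{249}\right) \left(- \frac{1}{509}\right) = \frac{415}{509} - \frac{i \sqrt{249}}{509}$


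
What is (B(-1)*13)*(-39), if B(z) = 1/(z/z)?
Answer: -507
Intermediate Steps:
B(z) = 1 (B(z) = 1/1 = 1)
(B(-1)*13)*(-39) = (1*13)*(-39) = 13*(-39) = -507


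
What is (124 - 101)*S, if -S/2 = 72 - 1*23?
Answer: -2254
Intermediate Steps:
S = -98 (S = -2*(72 - 1*23) = -2*(72 - 23) = -2*49 = -98)
(124 - 101)*S = (124 - 101)*(-98) = 23*(-98) = -2254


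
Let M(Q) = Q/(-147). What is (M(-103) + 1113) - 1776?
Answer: -97358/147 ≈ -662.30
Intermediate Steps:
M(Q) = -Q/147 (M(Q) = Q*(-1/147) = -Q/147)
(M(-103) + 1113) - 1776 = (-1/147*(-103) + 1113) - 1776 = (103/147 + 1113) - 1776 = 163714/147 - 1776 = -97358/147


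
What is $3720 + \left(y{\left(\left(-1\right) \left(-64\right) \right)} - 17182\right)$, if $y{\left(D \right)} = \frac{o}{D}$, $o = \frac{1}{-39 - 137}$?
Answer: $- \frac{151635969}{11264} \approx -13462.0$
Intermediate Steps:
$o = - \frac{1}{176}$ ($o = \frac{1}{-176} = - \frac{1}{176} \approx -0.0056818$)
$y{\left(D \right)} = - \frac{1}{176 D}$
$3720 + \left(y{\left(\left(-1\right) \left(-64\right) \right)} - 17182\right) = 3720 - \left(17182 + \frac{1}{176 \left(\left(-1\right) \left(-64\right)\right)}\right) = 3720 - \left(17182 + \frac{1}{176 \cdot 64}\right) = 3720 - \frac{193538049}{11264} = - \frac{151635969}{11264}$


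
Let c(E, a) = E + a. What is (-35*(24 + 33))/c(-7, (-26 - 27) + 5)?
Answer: 399/11 ≈ 36.273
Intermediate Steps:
(-35*(24 + 33))/c(-7, (-26 - 27) + 5) = (-35*(24 + 33))/(-7 + ((-26 - 27) + 5)) = (-35*57)/(-7 + (-53 + 5)) = -1995/(-7 - 48) = -1995/(-55) = -1995*(-1/55) = 399/11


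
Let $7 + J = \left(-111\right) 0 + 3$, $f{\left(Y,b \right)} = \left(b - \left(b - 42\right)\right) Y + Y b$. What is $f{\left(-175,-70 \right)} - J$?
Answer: $4904$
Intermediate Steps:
$f{\left(Y,b \right)} = 42 Y + Y b$ ($f{\left(Y,b \right)} = \left(b - \left(-42 + b\right)\right) Y + Y b = 42 Y + Y b$)
$J = -4$ ($J = -7 + \left(\left(-111\right) 0 + 3\right) = -7 + \left(0 + 3\right) = -7 + 3 = -4$)
$f{\left(-175,-70 \right)} - J = - 175 \left(42 - 70\right) - -4 = \left(-175\right) \left(-28\right) + 4 = 4900 + 4 = 4904$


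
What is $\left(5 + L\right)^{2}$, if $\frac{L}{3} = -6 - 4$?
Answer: $625$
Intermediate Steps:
$L = -30$ ($L = 3 \left(-6 - 4\right) = 3 \left(-10\right) = -30$)
$\left(5 + L\right)^{2} = \left(5 - 30\right)^{2} = \left(-25\right)^{2} = 625$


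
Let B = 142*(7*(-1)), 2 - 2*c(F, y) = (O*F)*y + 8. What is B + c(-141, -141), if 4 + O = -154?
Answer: 1569602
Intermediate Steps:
O = -158 (O = -4 - 154 = -158)
c(F, y) = -3 + 79*F*y (c(F, y) = 1 - ((-158*F)*y + 8)/2 = 1 - (-158*F*y + 8)/2 = 1 - (8 - 158*F*y)/2 = 1 + (-4 + 79*F*y) = -3 + 79*F*y)
B = -994 (B = 142*(-7) = -994)
B + c(-141, -141) = -994 + (-3 + 79*(-141)*(-141)) = -994 + (-3 + 1570599) = -994 + 1570596 = 1569602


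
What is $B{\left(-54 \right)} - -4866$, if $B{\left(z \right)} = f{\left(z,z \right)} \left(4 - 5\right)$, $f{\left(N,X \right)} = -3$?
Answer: $4869$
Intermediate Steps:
$B{\left(z \right)} = 3$ ($B{\left(z \right)} = - 3 \left(4 - 5\right) = \left(-3\right) \left(-1\right) = 3$)
$B{\left(-54 \right)} - -4866 = 3 - -4866 = 3 + 4866 = 4869$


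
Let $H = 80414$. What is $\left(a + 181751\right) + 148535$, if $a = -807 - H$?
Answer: $249065$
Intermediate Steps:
$a = -81221$ ($a = -807 - 80414 = -81221$)
$\left(a + 181751\right) + 148535 = \left(-81221 + 181751\right) + 148535 = 100530 + 148535 = 249065$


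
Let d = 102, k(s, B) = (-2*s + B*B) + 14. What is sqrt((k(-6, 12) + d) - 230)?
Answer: sqrt(42) ≈ 6.4807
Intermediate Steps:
k(s, B) = 14 + B**2 - 2*s (k(s, B) = (-2*s + B**2) + 14 = (B**2 - 2*s) + 14 = 14 + B**2 - 2*s)
sqrt((k(-6, 12) + d) - 230) = sqrt(((14 + 12**2 - 2*(-6)) + 102) - 230) = sqrt(((14 + 144 + 12) + 102) - 230) = sqrt((170 + 102) - 230) = sqrt(272 - 230) = sqrt(42)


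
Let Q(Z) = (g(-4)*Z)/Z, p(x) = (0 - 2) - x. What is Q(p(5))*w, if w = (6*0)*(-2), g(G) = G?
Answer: 0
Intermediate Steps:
p(x) = -2 - x
w = 0 (w = 0*(-2) = 0)
Q(Z) = -4 (Q(Z) = (-4*Z)/Z = -4)
Q(p(5))*w = -4*0 = 0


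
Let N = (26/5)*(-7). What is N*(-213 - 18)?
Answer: 42042/5 ≈ 8408.4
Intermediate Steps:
N = -182/5 (N = (26*(⅕))*(-7) = (26/5)*(-7) = -182/5 ≈ -36.400)
N*(-213 - 18) = -182*(-213 - 18)/5 = -182/5*(-231) = 42042/5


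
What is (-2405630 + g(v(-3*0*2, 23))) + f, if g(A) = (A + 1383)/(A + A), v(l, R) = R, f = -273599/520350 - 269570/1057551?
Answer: -10149085575599436859/4218941081850 ≈ -2.4056e+6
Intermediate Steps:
f = -143205215183/183432220950 (f = -273599*1/520350 - 269570*1/1057551 = -273599/520350 - 269570/1057551 = -143205215183/183432220950 ≈ -0.78070)
g(A) = (1383 + A)/(2*A) (g(A) = (1383 + A)/((2*A)) = (1383 + A)*(1/(2*A)) = (1383 + A)/(2*A))
(-2405630 + g(v(-3*0*2, 23))) + f = (-2405630 + (1/2)*(1383 + 23)/23) - 143205215183/183432220950 = (-2405630 + (1/2)*(1/23)*1406) - 143205215183/183432220950 = (-2405630 + 703/23) - 143205215183/183432220950 = -55328787/23 - 143205215183/183432220950 = -10149085575599436859/4218941081850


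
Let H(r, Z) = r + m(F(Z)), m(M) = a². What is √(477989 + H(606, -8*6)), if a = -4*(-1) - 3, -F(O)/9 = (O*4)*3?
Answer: 2*√119649 ≈ 691.81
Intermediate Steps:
F(O) = -108*O (F(O) = -9*O*4*3 = -9*4*O*3 = -108*O)
a = 1 (a = 4 - 3 = 1)
m(M) = 1 (m(M) = 1² = 1)
H(r, Z) = 1 + r (H(r, Z) = r + 1 = 1 + r)
√(477989 + H(606, -8*6)) = √(477989 + (1 + 606)) = √(477989 + 607) = √478596 = 2*√119649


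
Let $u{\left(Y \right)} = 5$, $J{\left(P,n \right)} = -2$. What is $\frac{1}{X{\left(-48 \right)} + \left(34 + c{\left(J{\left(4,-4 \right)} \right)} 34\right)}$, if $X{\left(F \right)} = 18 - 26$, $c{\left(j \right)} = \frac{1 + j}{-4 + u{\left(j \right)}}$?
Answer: $- \frac{1}{8} \approx -0.125$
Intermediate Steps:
$c{\left(j \right)} = 1 + j$ ($c{\left(j \right)} = \frac{1 + j}{-4 + 5} = \frac{1 + j}{1} = \left(1 + j\right) 1 = 1 + j$)
$X{\left(F \right)} = -8$ ($X{\left(F \right)} = 18 - 26 = -8$)
$\frac{1}{X{\left(-48 \right)} + \left(34 + c{\left(J{\left(4,-4 \right)} \right)} 34\right)} = \frac{1}{-8 + \left(34 + \left(1 - 2\right) 34\right)} = \frac{1}{-8 + \left(34 - 34\right)} = \frac{1}{-8 + 0} = \frac{1}{-8} = - \frac{1}{8}$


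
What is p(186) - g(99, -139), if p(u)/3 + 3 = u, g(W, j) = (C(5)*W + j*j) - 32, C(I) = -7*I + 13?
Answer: -16562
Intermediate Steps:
C(I) = 13 - 7*I
g(W, j) = -32 + j**2 - 22*W (g(W, j) = ((13 - 7*5)*W + j*j) - 32 = ((13 - 35)*W + j**2) - 32 = (-22*W + j**2) - 32 = (j**2 - 22*W) - 32 = -32 + j**2 - 22*W)
p(u) = -9 + 3*u
p(186) - g(99, -139) = (-9 + 3*186) - (-32 + (-139)**2 - 22*99) = (-9 + 558) - (-32 + 19321 - 2178) = 549 - 1*17111 = 549 - 17111 = -16562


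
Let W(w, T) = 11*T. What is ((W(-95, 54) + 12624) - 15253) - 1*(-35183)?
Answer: 33148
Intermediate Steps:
((W(-95, 54) + 12624) - 15253) - 1*(-35183) = ((11*54 + 12624) - 15253) - 1*(-35183) = ((594 + 12624) - 15253) + 35183 = (13218 - 15253) + 35183 = -2035 + 35183 = 33148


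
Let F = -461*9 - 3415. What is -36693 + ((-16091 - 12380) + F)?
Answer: -72728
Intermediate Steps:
F = -7564 (F = -4149 - 3415 = -7564)
-36693 + ((-16091 - 12380) + F) = -36693 + ((-16091 - 12380) - 7564) = -36693 + (-28471 - 7564) = -36693 - 36035 = -72728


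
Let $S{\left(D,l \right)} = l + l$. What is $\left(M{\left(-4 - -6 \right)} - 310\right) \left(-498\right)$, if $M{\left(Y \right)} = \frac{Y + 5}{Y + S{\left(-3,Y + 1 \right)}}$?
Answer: $\frac{615777}{4} \approx 1.5394 \cdot 10^{5}$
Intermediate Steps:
$S{\left(D,l \right)} = 2 l$
$M{\left(Y \right)} = \frac{5 + Y}{2 + 3 Y}$ ($M{\left(Y \right)} = \frac{Y + 5}{Y + 2 \left(Y + 1\right)} = \frac{5 + Y}{Y + 2 \left(1 + Y\right)} = \frac{5 + Y}{Y + \left(2 + 2 Y\right)} = \frac{5 + Y}{2 + 3 Y}$)
$\left(M{\left(-4 - -6 \right)} - 310\right) \left(-498\right) = \left(\frac{5 - -2}{2 + 3 \left(-4 - -6\right)} - 310\right) \left(-498\right) = \left(\frac{5 + \left(-4 + 6\right)}{2 + 3 \left(-4 + 6\right)} - 310\right) \left(-498\right) = \left(\frac{5 + 2}{2 + 3 \cdot 2} - 310\right) \left(-498\right) = \left(\frac{1}{2 + 6} \cdot 7 - 310\right) \left(-498\right) = \left(\frac{1}{8} \cdot 7 - 310\right) \left(-498\right) = \left(\frac{7}{8} - 310\right) \left(-498\right) = \left(- \frac{2473}{8}\right) \left(-498\right) = \frac{615777}{4}$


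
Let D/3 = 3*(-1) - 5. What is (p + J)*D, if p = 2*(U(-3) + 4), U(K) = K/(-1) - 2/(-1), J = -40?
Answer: 528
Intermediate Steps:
U(K) = 2 - K (U(K) = K*(-1) - 2*(-1) = -K + 2 = 2 - K)
D = -24 (D = 3*(3*(-1) - 5) = 3*(-3 - 5) = 3*(-8) = -24)
p = 18 (p = 2*((2 - 1*(-3)) + 4) = 2*((2 + 3) + 4) = 2*(5 + 4) = 2*9 = 18)
(p + J)*D = (18 - 40)*(-24) = -22*(-24) = 528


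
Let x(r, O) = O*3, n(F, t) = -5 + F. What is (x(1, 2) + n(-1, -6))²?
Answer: 0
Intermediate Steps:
x(r, O) = 3*O
(x(1, 2) + n(-1, -6))² = (3*2 + (-5 - 1))² = (6 - 6)² = 0² = 0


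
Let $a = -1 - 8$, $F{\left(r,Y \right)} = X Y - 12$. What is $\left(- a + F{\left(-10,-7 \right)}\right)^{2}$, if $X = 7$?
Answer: $2704$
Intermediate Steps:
$F{\left(r,Y \right)} = -12 + 7 Y$ ($F{\left(r,Y \right)} = 7 Y - 12 = -12 + 7 Y$)
$a = -9$ ($a = -1 - 8 = -9$)
$\left(- a + F{\left(-10,-7 \right)}\right)^{2} = \left(\left(-1\right) \left(-9\right) + \left(-12 + 7 \left(-7\right)\right)\right)^{2} = \left(9 - 61\right)^{2} = \left(-52\right)^{2} = 2704$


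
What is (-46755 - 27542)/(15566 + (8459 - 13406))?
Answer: -74297/10619 ≈ -6.9966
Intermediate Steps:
(-46755 - 27542)/(15566 + (8459 - 13406)) = -74297/(15566 - 4947) = -74297/10619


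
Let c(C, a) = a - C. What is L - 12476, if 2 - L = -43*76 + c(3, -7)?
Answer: -9196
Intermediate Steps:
L = 3280 (L = 2 - (-43*76 + (-7 - 1*3)) = 2 - (-3268 + (-7 - 3)) = 2 - (-3268 - 10) = 2 - 1*(-3278) = 2 + 3278 = 3280)
L - 12476 = 3280 - 12476 = -9196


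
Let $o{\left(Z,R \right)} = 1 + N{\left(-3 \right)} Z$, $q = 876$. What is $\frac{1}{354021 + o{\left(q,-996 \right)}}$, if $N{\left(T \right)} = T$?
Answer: $\frac{1}{351394} \approx 2.8458 \cdot 10^{-6}$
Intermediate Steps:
$o{\left(Z,R \right)} = 1 - 3 Z$
$\frac{1}{354021 + o{\left(q,-996 \right)}} = \frac{1}{354021 + \left(1 - 2628\right)} = \frac{1}{354021 - 2627} = \frac{1}{351394}$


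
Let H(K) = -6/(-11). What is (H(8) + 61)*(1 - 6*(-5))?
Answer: 20987/11 ≈ 1907.9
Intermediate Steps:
H(K) = 6/11 (H(K) = -6*(-1/11) = 6/11)
(H(8) + 61)*(1 - 6*(-5)) = (6/11 + 61)*(1 - 6*(-5)) = 677*(1 + 30)/11 = (677/11)*31 = 20987/11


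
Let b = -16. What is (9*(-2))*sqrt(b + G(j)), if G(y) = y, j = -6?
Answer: -18*I*sqrt(22) ≈ -84.427*I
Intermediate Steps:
(9*(-2))*sqrt(b + G(j)) = (9*(-2))*sqrt(-16 - 6) = -18*I*sqrt(22)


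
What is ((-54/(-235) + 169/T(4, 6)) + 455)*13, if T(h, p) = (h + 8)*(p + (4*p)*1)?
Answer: 100235603/16920 ≈ 5924.1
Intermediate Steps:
T(h, p) = 5*p*(8 + h) (T(h, p) = (8 + h)*(p + 4*p) = (8 + h)*(5*p) = 5*p*(8 + h))
((-54/(-235) + 169/T(4, 6)) + 455)*13 = ((-54/(-235) + 169/((5*6*(8 + 4)))) + 455)*13 = ((-54*(-1/235) + 169/((5*6*12))) + 455)*13 = ((54/235 + 169/360) + 455)*13 = (11831/16920 + 455)*13 = (7710431/16920)*13 = 100235603/16920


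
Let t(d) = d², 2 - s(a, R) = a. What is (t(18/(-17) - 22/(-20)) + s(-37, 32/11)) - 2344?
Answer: -66614451/28900 ≈ -2305.0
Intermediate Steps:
s(a, R) = 2 - a
(t(18/(-17) - 22/(-20)) + s(-37, 32/11)) - 2344 = ((18/(-17) - 22/(-20))² + (2 - 1*(-37))) - 2344 = ((18*(-1/17) - 22*(-1/20))² + (2 + 37)) - 2344 = ((-18/17 + 11/10)² + 39) - 2344 = ((7/170)² + 39) - 2344 = (49/28900 + 39) - 2344 = 1127149/28900 - 2344 = -66614451/28900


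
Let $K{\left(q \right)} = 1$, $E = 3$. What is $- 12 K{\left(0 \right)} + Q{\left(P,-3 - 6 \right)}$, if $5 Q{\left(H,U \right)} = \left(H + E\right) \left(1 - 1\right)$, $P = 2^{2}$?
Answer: $-12$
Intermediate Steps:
$P = 4$
$Q{\left(H,U \right)} = 0$ ($Q{\left(H,U \right)} = \frac{\left(H + 3\right) \left(1 - 1\right)}{5} = \frac{\left(3 + H\right) 0}{5} = \frac{1}{5} \cdot 0 = 0$)
$- 12 K{\left(0 \right)} + Q{\left(P,-3 - 6 \right)} = \left(-12\right) 1 + 0 = -12 + 0 = -12$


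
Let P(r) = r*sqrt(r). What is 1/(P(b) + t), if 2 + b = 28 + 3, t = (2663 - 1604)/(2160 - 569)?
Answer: -1684869/61734290828 + 73407149*sqrt(29)/61734290828 ≈ 0.0063761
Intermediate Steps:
t = 1059/1591 ≈ 0.66562
b = 29 (b = -2 + (28 + 3) = -2 + 31 = 29)
P(r) = r**(3/2)
1/(P(b) + t) = 1/(29**(3/2) + 1059/1591) = 1/(29*sqrt(29) + 1059/1591) = 1/(1059/1591 + 29*sqrt(29))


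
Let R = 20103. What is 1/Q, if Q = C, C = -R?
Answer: -1/20103 ≈ -4.9744e-5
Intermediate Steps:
C = -20103 (C = -1*20103 = -20103)
Q = -20103
1/Q = 1/(-20103) = -1/20103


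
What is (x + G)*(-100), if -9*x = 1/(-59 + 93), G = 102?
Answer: -1560550/153 ≈ -10200.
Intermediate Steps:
x = -1/306 (x = -1/(9*(-59 + 93)) = -⅑/34 = -⅑*1/34 = -1/306 ≈ -0.0032680)
(x + G)*(-100) = (-1/306 + 102)*(-100) = (31211/306)*(-100) = -1560550/153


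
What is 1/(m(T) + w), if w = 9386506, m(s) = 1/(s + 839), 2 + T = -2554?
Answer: 1717/16116630801 ≈ 1.0654e-7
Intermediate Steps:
T = -2556 (T = -2 - 2554 = -2556)
m(s) = 1/(839 + s)
1/(m(T) + w) = 1/(1/(839 - 2556) + 9386506) = 1/(1/(-1717) + 9386506) = 1/(-1/1717 + 9386506) = 1/(16116630801/1717) = 1717/16116630801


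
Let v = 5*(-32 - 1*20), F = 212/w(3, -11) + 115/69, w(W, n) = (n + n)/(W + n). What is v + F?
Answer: -5981/33 ≈ -181.24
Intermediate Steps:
w(W, n) = 2*n/(W + n) (w(W, n) = (2*n)/(W + n) = 2*n/(W + n))
F = 2599/33 (F = 212/((2*(-11)/(3 - 11))) + 115/69 = 212/((2*(-11)/(-8))) + 115*(1/69) = 212/((2*(-11)*(-⅛))) + 5/3 = 212/(11/4) + 5/3 = 212*(4/11) + 5/3 = 848/11 + 5/3 = 2599/33 ≈ 78.758)
v = -260 (v = 5*(-32 - 20) = 5*(-52) = -260)
v + F = -260 + 2599/33 = -5981/33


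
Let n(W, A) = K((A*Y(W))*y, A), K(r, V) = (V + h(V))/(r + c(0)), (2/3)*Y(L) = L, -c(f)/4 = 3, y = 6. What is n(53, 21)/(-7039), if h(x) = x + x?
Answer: -21/23475065 ≈ -8.9457e-7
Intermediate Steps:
c(f) = -12 (c(f) = -4*3 = -12)
h(x) = 2*x
Y(L) = 3*L/2
K(r, V) = 3*V/(-12 + r) (K(r, V) = (V + 2*V)/(r - 12) = (3*V)/(-12 + r) = 3*V/(-12 + r))
n(W, A) = 3*A/(-12 + 9*A*W) (n(W, A) = 3*A/(-12 + (A*(3*W/2))*6) = 3*A/(-12 + (3*A*W/2)*6) = 3*A/(-12 + 9*A*W))
n(53, 21)/(-7039) = (21/(-4 + 3*21*53))/(-7039) = (21/(-4 + 3339))*(-1/7039) = (21/3335)*(-1/7039) = -21/23475065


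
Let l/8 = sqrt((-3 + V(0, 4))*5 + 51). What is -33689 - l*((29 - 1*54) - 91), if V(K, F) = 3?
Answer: -33689 + 928*sqrt(51) ≈ -27062.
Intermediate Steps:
l = 8*sqrt(51) (l = 8*sqrt((-3 + 3)*5 + 51) = 8*sqrt(0*5 + 51) = 8*sqrt(0 + 51) = 8*sqrt(51) ≈ 57.131)
-33689 - l*((29 - 1*54) - 91) = -33689 - 8*sqrt(51)*((29 - 1*54) - 91) = -33689 - 8*sqrt(51)*((29 - 54) - 91) = -33689 - 8*sqrt(51)*(-25 - 91) = -33689 - 8*sqrt(51)*(-116) = -33689 - (-928)*sqrt(51) = -33689 + 928*sqrt(51)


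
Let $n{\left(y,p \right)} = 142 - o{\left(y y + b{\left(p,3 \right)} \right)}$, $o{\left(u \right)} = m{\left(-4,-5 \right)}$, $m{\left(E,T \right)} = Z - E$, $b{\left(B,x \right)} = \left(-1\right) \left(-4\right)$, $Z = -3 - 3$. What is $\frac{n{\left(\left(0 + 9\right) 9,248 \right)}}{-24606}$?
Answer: $- \frac{8}{1367} \approx -0.0058522$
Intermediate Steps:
$Z = -6$ ($Z = -3 - 3 = -6$)
$b{\left(B,x \right)} = 4$
$m{\left(E,T \right)} = -6 - E$
$o{\left(u \right)} = -2$ ($o{\left(u \right)} = -6 - -4 = -6 + 4 = -2$)
$n{\left(y,p \right)} = 144$ ($n{\left(y,p \right)} = 142 - -2 = 142 + 2 = 144$)
$\frac{n{\left(\left(0 + 9\right) 9,248 \right)}}{-24606} = \frac{144}{-24606} = 144 \left(- \frac{1}{24606}\right) = - \frac{8}{1367}$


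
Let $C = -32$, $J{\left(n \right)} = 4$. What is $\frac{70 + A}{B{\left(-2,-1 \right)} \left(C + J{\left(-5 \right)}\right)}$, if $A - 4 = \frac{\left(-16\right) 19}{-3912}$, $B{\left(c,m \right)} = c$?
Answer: $\frac{4528}{3423} \approx 1.3228$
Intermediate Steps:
$A = \frac{1994}{489}$ ($A = 4 + \frac{\left(-16\right) 19}{-3912} = 4 - - \frac{38}{489} = 4 + \frac{38}{489} = \frac{1994}{489} \approx 4.0777$)
$\frac{70 + A}{B{\left(-2,-1 \right)} \left(C + J{\left(-5 \right)}\right)} = \frac{70 + \frac{1994}{489}}{\left(-2\right) \left(-32 + 4\right)} = \frac{36224}{489 \left(\left(-2\right) \left(-28\right)\right)} = \frac{36224}{489 \cdot 56} = \frac{36224}{489} \cdot \frac{1}{56} = \frac{4528}{3423}$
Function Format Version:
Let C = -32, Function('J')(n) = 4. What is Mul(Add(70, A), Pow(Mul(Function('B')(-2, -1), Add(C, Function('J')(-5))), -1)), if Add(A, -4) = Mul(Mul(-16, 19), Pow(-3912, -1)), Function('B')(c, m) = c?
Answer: Rational(4528, 3423) ≈ 1.3228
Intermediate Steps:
A = Rational(1994, 489) (A = Add(4, Mul(Mul(-16, 19), Pow(-3912, -1))) = Add(4, Mul(-304, Rational(-1, 3912))) = Add(4, Rational(38, 489)) = Rational(1994, 489) ≈ 4.0777)
Mul(Add(70, A), Pow(Mul(Function('B')(-2, -1), Add(C, Function('J')(-5))), -1)) = Mul(Add(70, Rational(1994, 489)), Pow(Mul(-2, Add(-32, 4)), -1)) = Mul(Rational(36224, 489), Pow(Mul(-2, -28), -1)) = Mul(Rational(36224, 489), Pow(56, -1)) = Mul(Rational(36224, 489), Rational(1, 56)) = Rational(4528, 3423)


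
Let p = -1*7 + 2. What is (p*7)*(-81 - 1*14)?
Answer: 3325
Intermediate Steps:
p = -5 (p = -7 + 2 = -5)
(p*7)*(-81 - 1*14) = (-5*7)*(-81 - 1*14) = -35*(-81 - 14) = -35*(-95) = 3325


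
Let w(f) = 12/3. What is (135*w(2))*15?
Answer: 8100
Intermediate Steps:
w(f) = 4 (w(f) = 12*(⅓) = 4)
(135*w(2))*15 = (135*4)*15 = 540*15 = 8100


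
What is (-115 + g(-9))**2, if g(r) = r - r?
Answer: 13225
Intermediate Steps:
g(r) = 0
(-115 + g(-9))**2 = (-115 + 0)**2 = (-115)**2 = 13225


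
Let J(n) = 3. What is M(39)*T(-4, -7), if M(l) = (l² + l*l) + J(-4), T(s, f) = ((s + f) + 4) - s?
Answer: -9135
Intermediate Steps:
T(s, f) = 4 + f (T(s, f) = ((f + s) + 4) - s = (4 + f + s) - s = 4 + f)
M(l) = 3 + 2*l² (M(l) = (l² + l*l) + 3 = (l² + l²) + 3 = 2*l² + 3 = 3 + 2*l²)
M(39)*T(-4, -7) = (3 + 2*39²)*(4 - 7) = (3 + 2*1521)*(-3) = (3 + 3042)*(-3) = 3045*(-3) = -9135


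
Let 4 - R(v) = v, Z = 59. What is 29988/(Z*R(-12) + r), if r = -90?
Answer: 2142/61 ≈ 35.115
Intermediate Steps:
R(v) = 4 - v
29988/(Z*R(-12) + r) = 29988/(59*(4 - 1*(-12)) - 90) = 29988/(59*(4 + 12) - 90) = 29988/(59*16 - 90) = 29988/(944 - 90) = 29988/854 = 29988*(1/854) = 2142/61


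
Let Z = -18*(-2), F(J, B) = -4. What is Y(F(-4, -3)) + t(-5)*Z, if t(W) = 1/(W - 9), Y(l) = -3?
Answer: -39/7 ≈ -5.5714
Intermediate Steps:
t(W) = 1/(-9 + W)
Z = 36
Y(F(-4, -3)) + t(-5)*Z = -3 + 36/(-9 - 5) = -3 + 36/(-14) = -3 - 1/14*36 = -3 - 18/7 = -39/7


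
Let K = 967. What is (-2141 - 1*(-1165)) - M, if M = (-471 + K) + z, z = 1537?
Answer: -3009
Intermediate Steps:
M = 2033 (M = (-471 + 967) + 1537 = 496 + 1537 = 2033)
(-2141 - 1*(-1165)) - M = (-2141 - 1*(-1165)) - 1*2033 = (-2141 + 1165) - 2033 = -976 - 2033 = -3009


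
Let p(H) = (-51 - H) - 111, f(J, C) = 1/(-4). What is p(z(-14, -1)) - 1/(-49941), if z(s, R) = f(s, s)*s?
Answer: -16530469/99882 ≈ -165.50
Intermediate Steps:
f(J, C) = -¼
z(s, R) = -s/4
p(H) = -162 - H
p(z(-14, -1)) - 1/(-49941) = (-162 - (-1)*(-14)/4) - 1/(-49941) = (-162 - 1*7/2) - 1*(-1/49941) = (-162 - 7/2) + 1/49941 = -331/2 + 1/49941 = -16530469/99882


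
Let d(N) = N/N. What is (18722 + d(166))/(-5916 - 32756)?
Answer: -18723/38672 ≈ -0.48415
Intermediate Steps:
d(N) = 1
(18722 + d(166))/(-5916 - 32756) = (18722 + 1)/(-5916 - 32756) = 18723/(-38672) = 18723*(-1/38672) = -18723/38672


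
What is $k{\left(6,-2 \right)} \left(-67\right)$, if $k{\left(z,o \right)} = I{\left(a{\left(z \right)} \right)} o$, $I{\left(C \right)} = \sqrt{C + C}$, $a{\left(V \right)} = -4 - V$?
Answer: $268 i \sqrt{5} \approx 599.27 i$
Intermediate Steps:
$I{\left(C \right)} = \sqrt{2} \sqrt{C}$ ($I{\left(C \right)} = \sqrt{2 C} = \sqrt{2} \sqrt{C}$)
$k{\left(z,o \right)} = o \sqrt{2} \sqrt{-4 - z}$ ($k{\left(z,o \right)} = \sqrt{2} \sqrt{-4 - z} o = o \sqrt{2} \sqrt{-4 - z}$)
$k{\left(6,-2 \right)} \left(-67\right) = - 2 \sqrt{-8 - 12} \left(-67\right) = - 2 \sqrt{-20} \left(-67\right) = - 2 \cdot 2 i \sqrt{5} \left(-67\right) = - 4 i \sqrt{5} \left(-67\right) = 268 i \sqrt{5}$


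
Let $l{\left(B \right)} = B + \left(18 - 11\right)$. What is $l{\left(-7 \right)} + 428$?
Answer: $428$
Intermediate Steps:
$l{\left(B \right)} = 7 + B$ ($l{\left(B \right)} = B + \left(18 - 11\right) = B + 7 = 7 + B$)
$l{\left(-7 \right)} + 428 = \left(7 - 7\right) + 428 = 0 + 428 = 428$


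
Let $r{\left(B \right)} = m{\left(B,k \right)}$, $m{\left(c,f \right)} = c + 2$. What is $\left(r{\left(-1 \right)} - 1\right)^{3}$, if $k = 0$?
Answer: $0$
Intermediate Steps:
$m{\left(c,f \right)} = 2 + c$
$r{\left(B \right)} = 2 + B$
$\left(r{\left(-1 \right)} - 1\right)^{3} = \left(\left(2 - 1\right) - 1\right)^{3} = \left(1 - 1\right)^{3} = 0^{3} = 0$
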